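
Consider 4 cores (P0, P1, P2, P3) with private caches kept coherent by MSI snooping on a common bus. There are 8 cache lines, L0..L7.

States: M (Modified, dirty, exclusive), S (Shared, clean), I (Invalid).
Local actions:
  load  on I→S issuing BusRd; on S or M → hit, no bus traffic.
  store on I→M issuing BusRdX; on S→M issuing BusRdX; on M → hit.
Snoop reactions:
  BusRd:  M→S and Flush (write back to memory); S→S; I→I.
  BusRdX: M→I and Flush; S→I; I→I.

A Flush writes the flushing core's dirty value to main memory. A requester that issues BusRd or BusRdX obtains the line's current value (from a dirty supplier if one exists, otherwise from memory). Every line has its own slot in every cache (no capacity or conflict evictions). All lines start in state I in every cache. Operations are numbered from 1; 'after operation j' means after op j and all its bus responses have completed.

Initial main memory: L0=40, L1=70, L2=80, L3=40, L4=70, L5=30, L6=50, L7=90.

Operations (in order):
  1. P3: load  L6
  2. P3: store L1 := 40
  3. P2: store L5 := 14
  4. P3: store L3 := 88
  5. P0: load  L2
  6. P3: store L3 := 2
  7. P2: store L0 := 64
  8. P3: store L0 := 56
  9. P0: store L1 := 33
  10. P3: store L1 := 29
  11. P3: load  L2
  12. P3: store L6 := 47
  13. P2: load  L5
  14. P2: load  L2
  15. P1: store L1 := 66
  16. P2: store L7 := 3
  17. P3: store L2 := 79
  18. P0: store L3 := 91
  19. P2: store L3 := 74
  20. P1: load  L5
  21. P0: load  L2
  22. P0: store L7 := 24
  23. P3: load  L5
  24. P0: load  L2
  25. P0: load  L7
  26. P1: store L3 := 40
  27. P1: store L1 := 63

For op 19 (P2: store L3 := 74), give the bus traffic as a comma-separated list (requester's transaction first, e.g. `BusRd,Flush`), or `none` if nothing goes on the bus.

  op1 P3: load  L6 → I/I/I/S on L6; bus BusRd; mem=50
  op2 P3: store L1 := 40 → I/I/I/M on L1; bus BusRdX; mem=70
  op3 P2: store L5 := 14 → I/I/M/I on L5; bus BusRdX; mem=30
  op4 P3: store L3 := 88 → I/I/I/M on L3; bus BusRdX; mem=40
  op5 P0: load  L2 → S/I/I/I on L2; bus BusRd; mem=80
  op6 P3: store L3 := 2 → I/I/I/M on L3; bus (none); mem=40
  op7 P2: store L0 := 64 → I/I/M/I on L0; bus BusRdX; mem=40
  op8 P3: store L0 := 56 → I/I/I/M on L0; bus BusRdX Flush; mem=64
  op9 P0: store L1 := 33 → M/I/I/I on L1; bus BusRdX Flush; mem=40
  op10 P3: store L1 := 29 → I/I/I/M on L1; bus BusRdX Flush; mem=33
  op11 P3: load  L2 → S/I/I/S on L2; bus BusRd; mem=80
  op12 P3: store L6 := 47 → I/I/I/M on L6; bus BusRdX; mem=50
  op13 P2: load  L5 → I/I/M/I on L5; bus (none); mem=30
  op14 P2: load  L2 → S/I/S/S on L2; bus BusRd; mem=80
  op15 P1: store L1 := 66 → I/M/I/I on L1; bus BusRdX Flush; mem=29
  op16 P2: store L7 := 3 → I/I/M/I on L7; bus BusRdX; mem=90
  op17 P3: store L2 := 79 → I/I/I/M on L2; bus BusRdX; mem=80
  op18 P0: store L3 := 91 → M/I/I/I on L3; bus BusRdX Flush; mem=2
  op19 P2: store L3 := 74 → I/I/M/I on L3; bus BusRdX Flush; mem=91
  op20 P1: load  L5 → I/S/S/I on L5; bus BusRd Flush; mem=14
  op21 P0: load  L2 → S/I/I/S on L2; bus BusRd Flush; mem=79
  op22 P0: store L7 := 24 → M/I/I/I on L7; bus BusRdX Flush; mem=3
  op23 P3: load  L5 → I/S/S/S on L5; bus BusRd; mem=14
  op24 P0: load  L2 → S/I/I/S on L2; bus (none); mem=79
  op25 P0: load  L7 → M/I/I/I on L7; bus (none); mem=3
  op26 P1: store L3 := 40 → I/M/I/I on L3; bus BusRdX Flush; mem=74
  op27 P1: store L1 := 63 → I/M/I/I on L1; bus (none); mem=29

bus = BusRdX,Flush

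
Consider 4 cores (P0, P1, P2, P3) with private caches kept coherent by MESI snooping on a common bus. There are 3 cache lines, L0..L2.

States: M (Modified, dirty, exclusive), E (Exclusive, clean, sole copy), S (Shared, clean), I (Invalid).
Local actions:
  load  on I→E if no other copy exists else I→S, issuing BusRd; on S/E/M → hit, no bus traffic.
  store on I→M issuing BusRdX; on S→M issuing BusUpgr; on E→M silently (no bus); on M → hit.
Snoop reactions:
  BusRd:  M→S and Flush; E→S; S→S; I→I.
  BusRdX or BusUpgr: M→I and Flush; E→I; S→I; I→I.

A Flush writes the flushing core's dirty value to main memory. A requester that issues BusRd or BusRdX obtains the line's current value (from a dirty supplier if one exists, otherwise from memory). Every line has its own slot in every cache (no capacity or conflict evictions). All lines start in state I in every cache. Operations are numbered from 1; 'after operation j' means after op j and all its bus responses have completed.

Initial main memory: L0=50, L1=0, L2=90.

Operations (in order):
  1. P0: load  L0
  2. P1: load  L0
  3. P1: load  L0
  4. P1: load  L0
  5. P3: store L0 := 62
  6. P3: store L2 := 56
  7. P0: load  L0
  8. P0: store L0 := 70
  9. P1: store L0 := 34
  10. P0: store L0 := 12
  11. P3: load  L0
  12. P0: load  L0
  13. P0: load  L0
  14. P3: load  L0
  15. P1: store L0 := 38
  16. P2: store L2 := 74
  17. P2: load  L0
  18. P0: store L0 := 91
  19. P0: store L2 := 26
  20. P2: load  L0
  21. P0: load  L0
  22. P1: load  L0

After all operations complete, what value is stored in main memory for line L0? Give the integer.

memory[L0] = 91

step 1: P0: load  L0  ⟶  EIII  (L0)  txn=BusRd  M[L0]=50
step 2: P1: load  L0  ⟶  SSII  (L0)  txn=BusRd  M[L0]=50
step 3: P1: load  L0  ⟶  SSII  (L0)  txn=∅  M[L0]=50
step 4: P1: load  L0  ⟶  SSII  (L0)  txn=∅  M[L0]=50
step 5: P3: store L0 := 62  ⟶  IIIM  (L0)  txn=BusRdX  M[L0]=50
step 6: P3: store L2 := 56  ⟶  IIIM  (L2)  txn=BusRdX  M[L2]=90
step 7: P0: load  L0  ⟶  SIIS  (L0)  txn=BusRd+Flush  M[L0]=62
step 8: P0: store L0 := 70  ⟶  MIII  (L0)  txn=BusUpgr  M[L0]=62
step 9: P1: store L0 := 34  ⟶  IMII  (L0)  txn=BusRdX+Flush  M[L0]=70
step 10: P0: store L0 := 12  ⟶  MIII  (L0)  txn=BusRdX+Flush  M[L0]=34
step 11: P3: load  L0  ⟶  SIIS  (L0)  txn=BusRd+Flush  M[L0]=12
step 12: P0: load  L0  ⟶  SIIS  (L0)  txn=∅  M[L0]=12
step 13: P0: load  L0  ⟶  SIIS  (L0)  txn=∅  M[L0]=12
step 14: P3: load  L0  ⟶  SIIS  (L0)  txn=∅  M[L0]=12
step 15: P1: store L0 := 38  ⟶  IMII  (L0)  txn=BusRdX  M[L0]=12
step 16: P2: store L2 := 74  ⟶  IIMI  (L2)  txn=BusRdX+Flush  M[L2]=56
step 17: P2: load  L0  ⟶  ISSI  (L0)  txn=BusRd+Flush  M[L0]=38
step 18: P0: store L0 := 91  ⟶  MIII  (L0)  txn=BusRdX  M[L0]=38
step 19: P0: store L2 := 26  ⟶  MIII  (L2)  txn=BusRdX+Flush  M[L2]=74
step 20: P2: load  L0  ⟶  SISI  (L0)  txn=BusRd+Flush  M[L0]=91
step 21: P0: load  L0  ⟶  SISI  (L0)  txn=∅  M[L0]=91
step 22: P1: load  L0  ⟶  SSSI  (L0)  txn=BusRd  M[L0]=91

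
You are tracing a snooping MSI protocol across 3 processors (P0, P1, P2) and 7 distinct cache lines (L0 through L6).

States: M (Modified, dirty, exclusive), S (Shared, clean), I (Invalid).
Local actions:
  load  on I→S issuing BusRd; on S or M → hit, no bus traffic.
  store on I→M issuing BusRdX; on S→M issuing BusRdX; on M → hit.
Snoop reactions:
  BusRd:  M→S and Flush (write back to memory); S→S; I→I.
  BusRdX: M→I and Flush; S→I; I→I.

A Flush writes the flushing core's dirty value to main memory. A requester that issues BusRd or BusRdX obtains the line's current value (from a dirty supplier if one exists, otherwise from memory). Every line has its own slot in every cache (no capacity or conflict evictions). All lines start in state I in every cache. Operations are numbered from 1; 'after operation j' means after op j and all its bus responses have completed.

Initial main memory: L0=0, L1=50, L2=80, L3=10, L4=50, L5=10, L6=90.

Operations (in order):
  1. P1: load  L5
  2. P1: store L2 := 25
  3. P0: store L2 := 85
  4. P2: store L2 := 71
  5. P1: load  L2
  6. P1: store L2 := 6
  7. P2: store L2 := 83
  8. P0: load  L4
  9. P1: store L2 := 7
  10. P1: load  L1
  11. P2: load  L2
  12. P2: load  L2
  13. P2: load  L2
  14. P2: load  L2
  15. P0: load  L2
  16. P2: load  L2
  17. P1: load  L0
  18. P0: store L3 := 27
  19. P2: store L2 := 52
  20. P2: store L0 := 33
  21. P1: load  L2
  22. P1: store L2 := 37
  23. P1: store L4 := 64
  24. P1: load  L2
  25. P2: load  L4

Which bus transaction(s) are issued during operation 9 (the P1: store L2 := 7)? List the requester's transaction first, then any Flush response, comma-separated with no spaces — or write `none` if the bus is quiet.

step 1: P1: load  L5  ⟶  ISI  (L5)  txn=BusRd  M[L5]=10
step 2: P1: store L2 := 25  ⟶  IMI  (L2)  txn=BusRdX  M[L2]=80
step 3: P0: store L2 := 85  ⟶  MII  (L2)  txn=BusRdX+Flush  M[L2]=25
step 4: P2: store L2 := 71  ⟶  IIM  (L2)  txn=BusRdX+Flush  M[L2]=85
step 5: P1: load  L2  ⟶  ISS  (L2)  txn=BusRd+Flush  M[L2]=71
step 6: P1: store L2 := 6  ⟶  IMI  (L2)  txn=BusRdX  M[L2]=71
step 7: P2: store L2 := 83  ⟶  IIM  (L2)  txn=BusRdX+Flush  M[L2]=6
step 8: P0: load  L4  ⟶  SII  (L4)  txn=BusRd  M[L4]=50
step 9: P1: store L2 := 7  ⟶  IMI  (L2)  txn=BusRdX+Flush  M[L2]=83
step 10: P1: load  L1  ⟶  ISI  (L1)  txn=BusRd  M[L1]=50
step 11: P2: load  L2  ⟶  ISS  (L2)  txn=BusRd+Flush  M[L2]=7
step 12: P2: load  L2  ⟶  ISS  (L2)  txn=∅  M[L2]=7
step 13: P2: load  L2  ⟶  ISS  (L2)  txn=∅  M[L2]=7
step 14: P2: load  L2  ⟶  ISS  (L2)  txn=∅  M[L2]=7
step 15: P0: load  L2  ⟶  SSS  (L2)  txn=BusRd  M[L2]=7
step 16: P2: load  L2  ⟶  SSS  (L2)  txn=∅  M[L2]=7
step 17: P1: load  L0  ⟶  ISI  (L0)  txn=BusRd  M[L0]=0
step 18: P0: store L3 := 27  ⟶  MII  (L3)  txn=BusRdX  M[L3]=10
step 19: P2: store L2 := 52  ⟶  IIM  (L2)  txn=BusRdX  M[L2]=7
step 20: P2: store L0 := 33  ⟶  IIM  (L0)  txn=BusRdX  M[L0]=0
step 21: P1: load  L2  ⟶  ISS  (L2)  txn=BusRd+Flush  M[L2]=52
step 22: P1: store L2 := 37  ⟶  IMI  (L2)  txn=BusRdX  M[L2]=52
step 23: P1: store L4 := 64  ⟶  IMI  (L4)  txn=BusRdX  M[L4]=50
step 24: P1: load  L2  ⟶  IMI  (L2)  txn=∅  M[L2]=52
step 25: P2: load  L4  ⟶  ISS  (L4)  txn=BusRd+Flush  M[L4]=64

bus = BusRdX,Flush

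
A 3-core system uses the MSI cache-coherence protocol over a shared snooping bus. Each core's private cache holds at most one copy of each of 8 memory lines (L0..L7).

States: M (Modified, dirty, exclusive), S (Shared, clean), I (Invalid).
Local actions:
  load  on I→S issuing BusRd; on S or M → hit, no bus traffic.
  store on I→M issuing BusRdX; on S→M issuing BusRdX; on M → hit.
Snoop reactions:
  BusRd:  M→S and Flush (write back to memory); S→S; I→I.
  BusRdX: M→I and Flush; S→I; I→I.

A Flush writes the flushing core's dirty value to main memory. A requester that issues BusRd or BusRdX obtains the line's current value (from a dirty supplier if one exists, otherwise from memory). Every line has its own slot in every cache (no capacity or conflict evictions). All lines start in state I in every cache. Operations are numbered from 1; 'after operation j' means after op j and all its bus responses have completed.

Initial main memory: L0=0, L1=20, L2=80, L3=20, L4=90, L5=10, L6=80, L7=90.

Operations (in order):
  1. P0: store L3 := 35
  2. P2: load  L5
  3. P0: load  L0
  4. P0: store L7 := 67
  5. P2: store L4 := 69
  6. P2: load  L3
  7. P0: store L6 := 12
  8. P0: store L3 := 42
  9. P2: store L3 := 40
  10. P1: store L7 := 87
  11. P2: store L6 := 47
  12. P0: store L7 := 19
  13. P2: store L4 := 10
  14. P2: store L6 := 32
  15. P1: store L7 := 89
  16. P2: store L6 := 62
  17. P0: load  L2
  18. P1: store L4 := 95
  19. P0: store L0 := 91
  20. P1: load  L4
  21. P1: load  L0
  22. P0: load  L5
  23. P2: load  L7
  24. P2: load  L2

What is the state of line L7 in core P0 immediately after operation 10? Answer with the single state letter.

state = I

1. P0: store L3 := 35  bus=[BusRdX]  L3: P0=M P1=I P2=I  mem[L3]=20
2. P2: load  L5  bus=[BusRd]  L5: P0=I P1=I P2=S  mem[L5]=10
3. P0: load  L0  bus=[BusRd]  L0: P0=S P1=I P2=I  mem[L0]=0
4. P0: store L7 := 67  bus=[BusRdX]  L7: P0=M P1=I P2=I  mem[L7]=90
5. P2: store L4 := 69  bus=[BusRdX]  L4: P0=I P1=I P2=M  mem[L4]=90
6. P2: load  L3  bus=[BusRd,Flush]  L3: P0=S P1=I P2=S  mem[L3]=35
7. P0: store L6 := 12  bus=[BusRdX]  L6: P0=M P1=I P2=I  mem[L6]=80
8. P0: store L3 := 42  bus=[BusRdX]  L3: P0=M P1=I P2=I  mem[L3]=35
9. P2: store L3 := 40  bus=[BusRdX,Flush]  L3: P0=I P1=I P2=M  mem[L3]=42
10. P1: store L7 := 87  bus=[BusRdX,Flush]  L7: P0=I P1=M P2=I  mem[L7]=67
11. P2: store L6 := 47  bus=[BusRdX,Flush]  L6: P0=I P1=I P2=M  mem[L6]=12
12. P0: store L7 := 19  bus=[BusRdX,Flush]  L7: P0=M P1=I P2=I  mem[L7]=87
13. P2: store L4 := 10  bus=[-]  L4: P0=I P1=I P2=M  mem[L4]=90
14. P2: store L6 := 32  bus=[-]  L6: P0=I P1=I P2=M  mem[L6]=12
15. P1: store L7 := 89  bus=[BusRdX,Flush]  L7: P0=I P1=M P2=I  mem[L7]=19
16. P2: store L6 := 62  bus=[-]  L6: P0=I P1=I P2=M  mem[L6]=12
17. P0: load  L2  bus=[BusRd]  L2: P0=S P1=I P2=I  mem[L2]=80
18. P1: store L4 := 95  bus=[BusRdX,Flush]  L4: P0=I P1=M P2=I  mem[L4]=10
19. P0: store L0 := 91  bus=[BusRdX]  L0: P0=M P1=I P2=I  mem[L0]=0
20. P1: load  L4  bus=[-]  L4: P0=I P1=M P2=I  mem[L4]=10
21. P1: load  L0  bus=[BusRd,Flush]  L0: P0=S P1=S P2=I  mem[L0]=91
22. P0: load  L5  bus=[BusRd]  L5: P0=S P1=I P2=S  mem[L5]=10
23. P2: load  L7  bus=[BusRd,Flush]  L7: P0=I P1=S P2=S  mem[L7]=89
24. P2: load  L2  bus=[BusRd]  L2: P0=S P1=I P2=S  mem[L2]=80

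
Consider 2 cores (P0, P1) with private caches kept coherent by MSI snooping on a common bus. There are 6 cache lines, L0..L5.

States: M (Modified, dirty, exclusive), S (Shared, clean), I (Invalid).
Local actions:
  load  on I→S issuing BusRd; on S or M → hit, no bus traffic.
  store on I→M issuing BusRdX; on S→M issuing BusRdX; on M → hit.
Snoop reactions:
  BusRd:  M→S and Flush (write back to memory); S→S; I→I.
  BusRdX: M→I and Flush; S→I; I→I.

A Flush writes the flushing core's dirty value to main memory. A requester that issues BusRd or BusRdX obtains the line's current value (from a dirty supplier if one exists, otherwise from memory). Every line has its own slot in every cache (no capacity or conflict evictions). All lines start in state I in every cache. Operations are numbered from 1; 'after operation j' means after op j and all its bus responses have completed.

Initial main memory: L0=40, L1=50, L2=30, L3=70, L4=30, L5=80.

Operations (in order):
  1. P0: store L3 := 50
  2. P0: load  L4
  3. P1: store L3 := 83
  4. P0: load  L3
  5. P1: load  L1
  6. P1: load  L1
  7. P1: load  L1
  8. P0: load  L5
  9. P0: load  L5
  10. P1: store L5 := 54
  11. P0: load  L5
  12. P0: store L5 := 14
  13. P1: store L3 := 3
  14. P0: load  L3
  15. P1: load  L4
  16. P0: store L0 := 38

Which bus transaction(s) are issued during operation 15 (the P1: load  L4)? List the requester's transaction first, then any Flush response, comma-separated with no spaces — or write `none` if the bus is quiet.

1. P0: store L3 := 50  bus=[BusRdX]  L3: P0=M P1=I  mem[L3]=70
2. P0: load  L4  bus=[BusRd]  L4: P0=S P1=I  mem[L4]=30
3. P1: store L3 := 83  bus=[BusRdX,Flush]  L3: P0=I P1=M  mem[L3]=50
4. P0: load  L3  bus=[BusRd,Flush]  L3: P0=S P1=S  mem[L3]=83
5. P1: load  L1  bus=[BusRd]  L1: P0=I P1=S  mem[L1]=50
6. P1: load  L1  bus=[-]  L1: P0=I P1=S  mem[L1]=50
7. P1: load  L1  bus=[-]  L1: P0=I P1=S  mem[L1]=50
8. P0: load  L5  bus=[BusRd]  L5: P0=S P1=I  mem[L5]=80
9. P0: load  L5  bus=[-]  L5: P0=S P1=I  mem[L5]=80
10. P1: store L5 := 54  bus=[BusRdX]  L5: P0=I P1=M  mem[L5]=80
11. P0: load  L5  bus=[BusRd,Flush]  L5: P0=S P1=S  mem[L5]=54
12. P0: store L5 := 14  bus=[BusRdX]  L5: P0=M P1=I  mem[L5]=54
13. P1: store L3 := 3  bus=[BusRdX]  L3: P0=I P1=M  mem[L3]=83
14. P0: load  L3  bus=[BusRd,Flush]  L3: P0=S P1=S  mem[L3]=3
15. P1: load  L4  bus=[BusRd]  L4: P0=S P1=S  mem[L4]=30
16. P0: store L0 := 38  bus=[BusRdX]  L0: P0=M P1=I  mem[L0]=40

bus = BusRd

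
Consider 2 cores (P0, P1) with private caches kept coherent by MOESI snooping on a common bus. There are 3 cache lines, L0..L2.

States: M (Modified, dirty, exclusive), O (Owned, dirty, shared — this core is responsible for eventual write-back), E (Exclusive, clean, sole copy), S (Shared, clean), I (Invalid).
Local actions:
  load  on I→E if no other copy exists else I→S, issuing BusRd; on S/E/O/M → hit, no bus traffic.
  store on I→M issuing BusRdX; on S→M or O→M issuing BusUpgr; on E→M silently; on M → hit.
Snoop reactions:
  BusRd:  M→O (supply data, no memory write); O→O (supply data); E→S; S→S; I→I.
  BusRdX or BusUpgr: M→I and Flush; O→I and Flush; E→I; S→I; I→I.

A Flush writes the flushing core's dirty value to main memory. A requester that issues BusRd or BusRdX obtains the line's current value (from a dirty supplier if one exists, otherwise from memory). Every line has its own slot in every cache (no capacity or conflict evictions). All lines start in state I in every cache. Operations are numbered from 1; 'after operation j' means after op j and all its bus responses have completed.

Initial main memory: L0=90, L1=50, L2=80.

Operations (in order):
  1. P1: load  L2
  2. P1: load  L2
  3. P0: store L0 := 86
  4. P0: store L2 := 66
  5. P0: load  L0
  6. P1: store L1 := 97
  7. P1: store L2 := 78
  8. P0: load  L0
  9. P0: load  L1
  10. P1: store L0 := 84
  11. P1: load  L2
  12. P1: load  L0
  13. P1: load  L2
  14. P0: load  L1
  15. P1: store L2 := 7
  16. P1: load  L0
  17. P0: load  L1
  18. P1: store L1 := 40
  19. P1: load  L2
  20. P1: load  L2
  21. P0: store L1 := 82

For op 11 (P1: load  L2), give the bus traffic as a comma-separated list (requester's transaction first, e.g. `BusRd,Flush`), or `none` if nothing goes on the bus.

bus = none

  op1 P1: load  L2 → I/E on L2; bus BusRd; mem=80
  op2 P1: load  L2 → I/E on L2; bus (none); mem=80
  op3 P0: store L0 := 86 → M/I on L0; bus BusRdX; mem=90
  op4 P0: store L2 := 66 → M/I on L2; bus BusRdX; mem=80
  op5 P0: load  L0 → M/I on L0; bus (none); mem=90
  op6 P1: store L1 := 97 → I/M on L1; bus BusRdX; mem=50
  op7 P1: store L2 := 78 → I/M on L2; bus BusRdX Flush; mem=66
  op8 P0: load  L0 → M/I on L0; bus (none); mem=90
  op9 P0: load  L1 → S/O on L1; bus BusRd; mem=50
  op10 P1: store L0 := 84 → I/M on L0; bus BusRdX Flush; mem=86
  op11 P1: load  L2 → I/M on L2; bus (none); mem=66
  op12 P1: load  L0 → I/M on L0; bus (none); mem=86
  op13 P1: load  L2 → I/M on L2; bus (none); mem=66
  op14 P0: load  L1 → S/O on L1; bus (none); mem=50
  op15 P1: store L2 := 7 → I/M on L2; bus (none); mem=66
  op16 P1: load  L0 → I/M on L0; bus (none); mem=86
  op17 P0: load  L1 → S/O on L1; bus (none); mem=50
  op18 P1: store L1 := 40 → I/M on L1; bus BusUpgr; mem=50
  op19 P1: load  L2 → I/M on L2; bus (none); mem=66
  op20 P1: load  L2 → I/M on L2; bus (none); mem=66
  op21 P0: store L1 := 82 → M/I on L1; bus BusRdX Flush; mem=40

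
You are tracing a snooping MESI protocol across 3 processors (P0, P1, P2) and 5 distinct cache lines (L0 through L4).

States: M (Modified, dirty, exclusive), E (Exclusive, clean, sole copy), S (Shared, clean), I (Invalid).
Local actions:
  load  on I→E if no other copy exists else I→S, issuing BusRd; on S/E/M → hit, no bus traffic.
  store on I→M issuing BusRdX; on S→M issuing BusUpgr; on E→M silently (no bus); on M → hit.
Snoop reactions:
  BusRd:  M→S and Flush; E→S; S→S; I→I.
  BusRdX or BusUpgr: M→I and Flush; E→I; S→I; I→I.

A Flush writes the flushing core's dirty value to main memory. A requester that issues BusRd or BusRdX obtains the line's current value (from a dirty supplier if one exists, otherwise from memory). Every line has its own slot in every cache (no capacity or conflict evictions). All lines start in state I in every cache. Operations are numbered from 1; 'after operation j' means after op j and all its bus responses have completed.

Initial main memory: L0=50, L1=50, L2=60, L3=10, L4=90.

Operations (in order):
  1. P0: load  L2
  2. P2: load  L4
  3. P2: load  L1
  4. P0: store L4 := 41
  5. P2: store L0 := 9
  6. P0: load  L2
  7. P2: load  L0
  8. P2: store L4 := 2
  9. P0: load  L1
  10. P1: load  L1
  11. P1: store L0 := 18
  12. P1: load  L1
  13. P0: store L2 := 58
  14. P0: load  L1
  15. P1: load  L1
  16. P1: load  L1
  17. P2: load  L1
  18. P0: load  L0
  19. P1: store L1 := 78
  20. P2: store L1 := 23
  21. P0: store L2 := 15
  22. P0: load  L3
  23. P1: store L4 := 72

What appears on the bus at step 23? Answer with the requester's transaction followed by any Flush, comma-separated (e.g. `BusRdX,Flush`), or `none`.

[1] P0: load  L2 | P0:E(60), P1:I, P2:I | bus: BusRd
[2] P2: load  L4 | P0:I, P1:I, P2:E(90) | bus: BusRd
[3] P2: load  L1 | P0:I, P1:I, P2:E(50) | bus: BusRd
[4] P0: store L4 := 41 | P0:M(41), P1:I, P2:I | bus: BusRdX
[5] P2: store L0 := 9 | P0:I, P1:I, P2:M(9) | bus: BusRdX
[6] P0: load  L2 | P0:E(60), P1:I, P2:I | bus: none
[7] P2: load  L0 | P0:I, P1:I, P2:M(9) | bus: none
[8] P2: store L4 := 2 | P0:I, P1:I, P2:M(2) | bus: BusRdX,Flush
[9] P0: load  L1 | P0:S(50), P1:I, P2:S(50) | bus: BusRd
[10] P1: load  L1 | P0:S(50), P1:S(50), P2:S(50) | bus: BusRd
[11] P1: store L0 := 18 | P0:I, P1:M(18), P2:I | bus: BusRdX,Flush
[12] P1: load  L1 | P0:S(50), P1:S(50), P2:S(50) | bus: none
[13] P0: store L2 := 58 | P0:M(58), P1:I, P2:I | bus: none
[14] P0: load  L1 | P0:S(50), P1:S(50), P2:S(50) | bus: none
[15] P1: load  L1 | P0:S(50), P1:S(50), P2:S(50) | bus: none
[16] P1: load  L1 | P0:S(50), P1:S(50), P2:S(50) | bus: none
[17] P2: load  L1 | P0:S(50), P1:S(50), P2:S(50) | bus: none
[18] P0: load  L0 | P0:S(18), P1:S(18), P2:I | bus: BusRd,Flush
[19] P1: store L1 := 78 | P0:I, P1:M(78), P2:I | bus: BusUpgr
[20] P2: store L1 := 23 | P0:I, P1:I, P2:M(23) | bus: BusRdX,Flush
[21] P0: store L2 := 15 | P0:M(15), P1:I, P2:I | bus: none
[22] P0: load  L3 | P0:E(10), P1:I, P2:I | bus: BusRd
[23] P1: store L4 := 72 | P0:I, P1:M(72), P2:I | bus: BusRdX,Flush

bus = BusRdX,Flush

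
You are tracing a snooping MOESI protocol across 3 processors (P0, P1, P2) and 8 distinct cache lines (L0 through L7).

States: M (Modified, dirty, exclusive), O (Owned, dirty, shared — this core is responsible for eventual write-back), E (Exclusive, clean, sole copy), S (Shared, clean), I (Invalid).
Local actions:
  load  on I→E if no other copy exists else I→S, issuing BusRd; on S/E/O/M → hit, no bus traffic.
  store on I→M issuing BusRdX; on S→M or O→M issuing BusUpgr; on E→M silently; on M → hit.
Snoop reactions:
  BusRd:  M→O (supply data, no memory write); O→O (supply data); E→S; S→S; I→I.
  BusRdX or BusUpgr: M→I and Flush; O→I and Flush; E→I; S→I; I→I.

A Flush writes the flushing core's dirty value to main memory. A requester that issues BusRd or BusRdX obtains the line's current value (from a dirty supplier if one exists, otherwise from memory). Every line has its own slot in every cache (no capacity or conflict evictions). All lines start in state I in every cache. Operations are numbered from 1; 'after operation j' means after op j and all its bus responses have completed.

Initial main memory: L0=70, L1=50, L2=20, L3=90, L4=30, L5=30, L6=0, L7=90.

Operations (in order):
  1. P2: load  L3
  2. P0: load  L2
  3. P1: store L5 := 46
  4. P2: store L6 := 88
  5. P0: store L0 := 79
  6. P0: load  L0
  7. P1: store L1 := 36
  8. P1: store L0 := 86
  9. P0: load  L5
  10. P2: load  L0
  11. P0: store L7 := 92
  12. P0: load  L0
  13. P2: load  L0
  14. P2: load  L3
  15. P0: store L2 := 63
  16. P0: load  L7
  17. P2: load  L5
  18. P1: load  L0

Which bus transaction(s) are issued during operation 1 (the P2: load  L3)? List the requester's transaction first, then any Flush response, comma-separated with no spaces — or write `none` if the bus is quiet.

bus = BusRd

step 1: P2: load  L3  ⟶  IIE  (L3)  txn=BusRd  M[L3]=90
step 2: P0: load  L2  ⟶  EII  (L2)  txn=BusRd  M[L2]=20
step 3: P1: store L5 := 46  ⟶  IMI  (L5)  txn=BusRdX  M[L5]=30
step 4: P2: store L6 := 88  ⟶  IIM  (L6)  txn=BusRdX  M[L6]=0
step 5: P0: store L0 := 79  ⟶  MII  (L0)  txn=BusRdX  M[L0]=70
step 6: P0: load  L0  ⟶  MII  (L0)  txn=∅  M[L0]=70
step 7: P1: store L1 := 36  ⟶  IMI  (L1)  txn=BusRdX  M[L1]=50
step 8: P1: store L0 := 86  ⟶  IMI  (L0)  txn=BusRdX+Flush  M[L0]=79
step 9: P0: load  L5  ⟶  SOI  (L5)  txn=BusRd  M[L5]=30
step 10: P2: load  L0  ⟶  IOS  (L0)  txn=BusRd  M[L0]=79
step 11: P0: store L7 := 92  ⟶  MII  (L7)  txn=BusRdX  M[L7]=90
step 12: P0: load  L0  ⟶  SOS  (L0)  txn=BusRd  M[L0]=79
step 13: P2: load  L0  ⟶  SOS  (L0)  txn=∅  M[L0]=79
step 14: P2: load  L3  ⟶  IIE  (L3)  txn=∅  M[L3]=90
step 15: P0: store L2 := 63  ⟶  MII  (L2)  txn=∅  M[L2]=20
step 16: P0: load  L7  ⟶  MII  (L7)  txn=∅  M[L7]=90
step 17: P2: load  L5  ⟶  SOS  (L5)  txn=BusRd  M[L5]=30
step 18: P1: load  L0  ⟶  SOS  (L0)  txn=∅  M[L0]=79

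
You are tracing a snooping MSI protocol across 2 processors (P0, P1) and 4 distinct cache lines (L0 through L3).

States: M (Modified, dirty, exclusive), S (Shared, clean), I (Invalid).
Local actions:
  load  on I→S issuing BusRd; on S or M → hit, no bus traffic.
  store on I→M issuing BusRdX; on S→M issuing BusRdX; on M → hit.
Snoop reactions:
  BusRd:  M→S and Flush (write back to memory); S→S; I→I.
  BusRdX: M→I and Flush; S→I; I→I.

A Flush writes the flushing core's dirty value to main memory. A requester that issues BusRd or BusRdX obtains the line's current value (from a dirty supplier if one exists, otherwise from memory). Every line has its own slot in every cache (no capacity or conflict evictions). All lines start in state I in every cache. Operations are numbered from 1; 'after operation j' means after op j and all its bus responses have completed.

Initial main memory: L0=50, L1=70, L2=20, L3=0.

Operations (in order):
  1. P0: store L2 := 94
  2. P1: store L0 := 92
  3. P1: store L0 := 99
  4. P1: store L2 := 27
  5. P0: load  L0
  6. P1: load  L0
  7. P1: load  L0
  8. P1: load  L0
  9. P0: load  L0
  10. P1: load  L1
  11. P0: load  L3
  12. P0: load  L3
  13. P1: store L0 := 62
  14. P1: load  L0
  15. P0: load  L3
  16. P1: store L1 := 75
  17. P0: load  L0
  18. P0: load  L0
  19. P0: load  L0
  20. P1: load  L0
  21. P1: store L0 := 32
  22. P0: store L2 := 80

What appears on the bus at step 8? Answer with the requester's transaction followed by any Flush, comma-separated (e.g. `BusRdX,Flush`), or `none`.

[1] P0: store L2 := 94 | P0:M(94), P1:I | bus: BusRdX
[2] P1: store L0 := 92 | P0:I, P1:M(92) | bus: BusRdX
[3] P1: store L0 := 99 | P0:I, P1:M(99) | bus: none
[4] P1: store L2 := 27 | P0:I, P1:M(27) | bus: BusRdX,Flush
[5] P0: load  L0 | P0:S(99), P1:S(99) | bus: BusRd,Flush
[6] P1: load  L0 | P0:S(99), P1:S(99) | bus: none
[7] P1: load  L0 | P0:S(99), P1:S(99) | bus: none
[8] P1: load  L0 | P0:S(99), P1:S(99) | bus: none
[9] P0: load  L0 | P0:S(99), P1:S(99) | bus: none
[10] P1: load  L1 | P0:I, P1:S(70) | bus: BusRd
[11] P0: load  L3 | P0:S(0), P1:I | bus: BusRd
[12] P0: load  L3 | P0:S(0), P1:I | bus: none
[13] P1: store L0 := 62 | P0:I, P1:M(62) | bus: BusRdX
[14] P1: load  L0 | P0:I, P1:M(62) | bus: none
[15] P0: load  L3 | P0:S(0), P1:I | bus: none
[16] P1: store L1 := 75 | P0:I, P1:M(75) | bus: BusRdX
[17] P0: load  L0 | P0:S(62), P1:S(62) | bus: BusRd,Flush
[18] P0: load  L0 | P0:S(62), P1:S(62) | bus: none
[19] P0: load  L0 | P0:S(62), P1:S(62) | bus: none
[20] P1: load  L0 | P0:S(62), P1:S(62) | bus: none
[21] P1: store L0 := 32 | P0:I, P1:M(32) | bus: BusRdX
[22] P0: store L2 := 80 | P0:M(80), P1:I | bus: BusRdX,Flush

bus = none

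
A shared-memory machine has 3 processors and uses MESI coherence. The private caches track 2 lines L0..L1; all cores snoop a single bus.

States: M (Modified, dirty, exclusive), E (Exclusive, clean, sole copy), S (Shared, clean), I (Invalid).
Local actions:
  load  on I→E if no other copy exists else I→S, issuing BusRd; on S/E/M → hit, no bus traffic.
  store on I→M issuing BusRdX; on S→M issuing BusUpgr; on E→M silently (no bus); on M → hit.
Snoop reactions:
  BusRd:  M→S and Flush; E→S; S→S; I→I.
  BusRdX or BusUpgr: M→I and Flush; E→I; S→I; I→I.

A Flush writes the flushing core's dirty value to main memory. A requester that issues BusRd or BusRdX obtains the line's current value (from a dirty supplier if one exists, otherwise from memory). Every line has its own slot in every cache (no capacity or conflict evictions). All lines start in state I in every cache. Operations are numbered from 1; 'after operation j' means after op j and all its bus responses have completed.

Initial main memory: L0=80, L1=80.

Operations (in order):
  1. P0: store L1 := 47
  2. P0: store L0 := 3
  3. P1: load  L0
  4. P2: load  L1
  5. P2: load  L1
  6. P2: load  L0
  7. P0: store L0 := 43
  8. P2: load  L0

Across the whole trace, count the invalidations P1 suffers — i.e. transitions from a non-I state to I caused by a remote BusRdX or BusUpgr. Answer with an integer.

[1] P0: store L1 := 47 | P0:M(47), P1:I, P2:I | bus: BusRdX
[2] P0: store L0 := 3 | P0:M(3), P1:I, P2:I | bus: BusRdX
[3] P1: load  L0 | P0:S(3), P1:S(3), P2:I | bus: BusRd,Flush
[4] P2: load  L1 | P0:S(47), P1:I, P2:S(47) | bus: BusRd,Flush
[5] P2: load  L1 | P0:S(47), P1:I, P2:S(47) | bus: none
[6] P2: load  L0 | P0:S(3), P1:S(3), P2:S(3) | bus: BusRd
[7] P0: store L0 := 43 | P0:M(43), P1:I, P2:I | bus: BusUpgr
[8] P2: load  L0 | P0:S(43), P1:I, P2:S(43) | bus: BusRd,Flush

invalidations = 1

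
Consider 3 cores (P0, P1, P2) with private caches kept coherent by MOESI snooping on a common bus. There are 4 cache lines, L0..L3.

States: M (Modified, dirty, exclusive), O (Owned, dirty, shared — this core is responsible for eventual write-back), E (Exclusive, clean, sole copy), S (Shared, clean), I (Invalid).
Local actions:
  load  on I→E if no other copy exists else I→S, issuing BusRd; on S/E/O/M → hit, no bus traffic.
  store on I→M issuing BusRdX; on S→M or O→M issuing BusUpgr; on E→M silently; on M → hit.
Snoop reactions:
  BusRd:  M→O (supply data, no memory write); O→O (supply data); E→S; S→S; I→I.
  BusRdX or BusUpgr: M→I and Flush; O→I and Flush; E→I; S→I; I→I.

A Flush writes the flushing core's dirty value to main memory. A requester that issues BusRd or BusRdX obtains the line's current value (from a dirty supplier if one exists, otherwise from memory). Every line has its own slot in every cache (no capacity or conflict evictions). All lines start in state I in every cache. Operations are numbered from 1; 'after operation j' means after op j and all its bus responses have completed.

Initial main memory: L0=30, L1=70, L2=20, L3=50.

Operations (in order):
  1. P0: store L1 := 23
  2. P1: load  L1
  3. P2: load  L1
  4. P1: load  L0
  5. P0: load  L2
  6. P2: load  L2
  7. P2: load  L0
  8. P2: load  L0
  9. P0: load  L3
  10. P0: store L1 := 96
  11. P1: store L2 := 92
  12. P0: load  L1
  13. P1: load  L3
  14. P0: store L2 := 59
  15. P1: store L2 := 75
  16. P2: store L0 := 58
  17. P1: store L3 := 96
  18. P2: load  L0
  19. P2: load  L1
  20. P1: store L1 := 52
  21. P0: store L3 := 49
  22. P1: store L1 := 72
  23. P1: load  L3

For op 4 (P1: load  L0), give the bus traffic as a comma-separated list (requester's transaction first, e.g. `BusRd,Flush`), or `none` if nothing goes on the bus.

bus = BusRd

step 1: P0: store L1 := 23  ⟶  MII  (L1)  txn=BusRdX  M[L1]=70
step 2: P1: load  L1  ⟶  OSI  (L1)  txn=BusRd  M[L1]=70
step 3: P2: load  L1  ⟶  OSS  (L1)  txn=BusRd  M[L1]=70
step 4: P1: load  L0  ⟶  IEI  (L0)  txn=BusRd  M[L0]=30
step 5: P0: load  L2  ⟶  EII  (L2)  txn=BusRd  M[L2]=20
step 6: P2: load  L2  ⟶  SIS  (L2)  txn=BusRd  M[L2]=20
step 7: P2: load  L0  ⟶  ISS  (L0)  txn=BusRd  M[L0]=30
step 8: P2: load  L0  ⟶  ISS  (L0)  txn=∅  M[L0]=30
step 9: P0: load  L3  ⟶  EII  (L3)  txn=BusRd  M[L3]=50
step 10: P0: store L1 := 96  ⟶  MII  (L1)  txn=BusUpgr  M[L1]=70
step 11: P1: store L2 := 92  ⟶  IMI  (L2)  txn=BusRdX  M[L2]=20
step 12: P0: load  L1  ⟶  MII  (L1)  txn=∅  M[L1]=70
step 13: P1: load  L3  ⟶  SSI  (L3)  txn=BusRd  M[L3]=50
step 14: P0: store L2 := 59  ⟶  MII  (L2)  txn=BusRdX+Flush  M[L2]=92
step 15: P1: store L2 := 75  ⟶  IMI  (L2)  txn=BusRdX+Flush  M[L2]=59
step 16: P2: store L0 := 58  ⟶  IIM  (L0)  txn=BusUpgr  M[L0]=30
step 17: P1: store L3 := 96  ⟶  IMI  (L3)  txn=BusUpgr  M[L3]=50
step 18: P2: load  L0  ⟶  IIM  (L0)  txn=∅  M[L0]=30
step 19: P2: load  L1  ⟶  OIS  (L1)  txn=BusRd  M[L1]=70
step 20: P1: store L1 := 52  ⟶  IMI  (L1)  txn=BusRdX+Flush  M[L1]=96
step 21: P0: store L3 := 49  ⟶  MII  (L3)  txn=BusRdX+Flush  M[L3]=96
step 22: P1: store L1 := 72  ⟶  IMI  (L1)  txn=∅  M[L1]=96
step 23: P1: load  L3  ⟶  OSI  (L3)  txn=BusRd  M[L3]=96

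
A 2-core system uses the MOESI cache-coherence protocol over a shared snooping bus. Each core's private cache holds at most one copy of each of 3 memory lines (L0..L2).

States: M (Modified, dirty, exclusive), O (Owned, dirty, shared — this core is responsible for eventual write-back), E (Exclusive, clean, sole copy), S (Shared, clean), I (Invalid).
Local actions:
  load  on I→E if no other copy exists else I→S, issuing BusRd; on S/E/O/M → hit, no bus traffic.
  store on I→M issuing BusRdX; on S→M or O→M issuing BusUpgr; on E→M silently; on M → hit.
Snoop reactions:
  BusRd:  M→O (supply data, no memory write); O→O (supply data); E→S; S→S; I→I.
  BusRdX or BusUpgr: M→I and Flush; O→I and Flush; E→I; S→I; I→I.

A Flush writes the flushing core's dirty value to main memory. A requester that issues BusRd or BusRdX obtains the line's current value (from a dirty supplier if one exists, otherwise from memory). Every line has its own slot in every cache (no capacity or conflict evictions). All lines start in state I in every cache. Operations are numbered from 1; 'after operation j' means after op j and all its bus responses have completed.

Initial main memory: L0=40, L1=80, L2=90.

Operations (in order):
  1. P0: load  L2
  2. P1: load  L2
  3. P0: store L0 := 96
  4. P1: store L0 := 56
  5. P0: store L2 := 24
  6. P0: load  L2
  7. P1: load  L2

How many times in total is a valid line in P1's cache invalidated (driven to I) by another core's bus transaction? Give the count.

invalidations = 1

  op1 P0: load  L2 → E/I on L2; bus BusRd; mem=90
  op2 P1: load  L2 → S/S on L2; bus BusRd; mem=90
  op3 P0: store L0 := 96 → M/I on L0; bus BusRdX; mem=40
  op4 P1: store L0 := 56 → I/M on L0; bus BusRdX Flush; mem=96
  op5 P0: store L2 := 24 → M/I on L2; bus BusUpgr; mem=90
  op6 P0: load  L2 → M/I on L2; bus (none); mem=90
  op7 P1: load  L2 → O/S on L2; bus BusRd; mem=90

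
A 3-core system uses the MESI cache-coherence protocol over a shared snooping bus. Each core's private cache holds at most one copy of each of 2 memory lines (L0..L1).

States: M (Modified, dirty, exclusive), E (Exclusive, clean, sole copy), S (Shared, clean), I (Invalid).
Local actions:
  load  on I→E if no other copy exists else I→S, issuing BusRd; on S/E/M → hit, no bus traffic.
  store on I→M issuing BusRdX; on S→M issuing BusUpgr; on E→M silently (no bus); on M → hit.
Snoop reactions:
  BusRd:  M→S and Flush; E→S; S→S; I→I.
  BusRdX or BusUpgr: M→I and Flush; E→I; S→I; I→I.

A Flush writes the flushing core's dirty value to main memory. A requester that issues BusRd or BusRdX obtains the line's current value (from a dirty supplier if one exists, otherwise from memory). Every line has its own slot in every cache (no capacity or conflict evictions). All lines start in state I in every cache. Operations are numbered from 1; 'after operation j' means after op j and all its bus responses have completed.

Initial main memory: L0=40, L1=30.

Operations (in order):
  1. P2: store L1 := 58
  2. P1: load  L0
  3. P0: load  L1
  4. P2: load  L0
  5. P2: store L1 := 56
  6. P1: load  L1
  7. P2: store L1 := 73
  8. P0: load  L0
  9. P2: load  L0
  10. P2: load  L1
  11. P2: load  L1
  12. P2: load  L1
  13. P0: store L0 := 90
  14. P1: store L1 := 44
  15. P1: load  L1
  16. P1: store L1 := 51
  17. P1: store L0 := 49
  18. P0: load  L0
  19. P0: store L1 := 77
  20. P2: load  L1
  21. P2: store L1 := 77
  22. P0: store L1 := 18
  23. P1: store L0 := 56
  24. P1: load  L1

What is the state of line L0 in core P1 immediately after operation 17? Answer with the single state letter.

1. P2: store L1 := 58  bus=[BusRdX]  L1: P0=I P1=I P2=M  mem[L1]=30
2. P1: load  L0  bus=[BusRd]  L0: P0=I P1=E P2=I  mem[L0]=40
3. P0: load  L1  bus=[BusRd,Flush]  L1: P0=S P1=I P2=S  mem[L1]=58
4. P2: load  L0  bus=[BusRd]  L0: P0=I P1=S P2=S  mem[L0]=40
5. P2: store L1 := 56  bus=[BusUpgr]  L1: P0=I P1=I P2=M  mem[L1]=58
6. P1: load  L1  bus=[BusRd,Flush]  L1: P0=I P1=S P2=S  mem[L1]=56
7. P2: store L1 := 73  bus=[BusUpgr]  L1: P0=I P1=I P2=M  mem[L1]=56
8. P0: load  L0  bus=[BusRd]  L0: P0=S P1=S P2=S  mem[L0]=40
9. P2: load  L0  bus=[-]  L0: P0=S P1=S P2=S  mem[L0]=40
10. P2: load  L1  bus=[-]  L1: P0=I P1=I P2=M  mem[L1]=56
11. P2: load  L1  bus=[-]  L1: P0=I P1=I P2=M  mem[L1]=56
12. P2: load  L1  bus=[-]  L1: P0=I P1=I P2=M  mem[L1]=56
13. P0: store L0 := 90  bus=[BusUpgr]  L0: P0=M P1=I P2=I  mem[L0]=40
14. P1: store L1 := 44  bus=[BusRdX,Flush]  L1: P0=I P1=M P2=I  mem[L1]=73
15. P1: load  L1  bus=[-]  L1: P0=I P1=M P2=I  mem[L1]=73
16. P1: store L1 := 51  bus=[-]  L1: P0=I P1=M P2=I  mem[L1]=73
17. P1: store L0 := 49  bus=[BusRdX,Flush]  L0: P0=I P1=M P2=I  mem[L0]=90
18. P0: load  L0  bus=[BusRd,Flush]  L0: P0=S P1=S P2=I  mem[L0]=49
19. P0: store L1 := 77  bus=[BusRdX,Flush]  L1: P0=M P1=I P2=I  mem[L1]=51
20. P2: load  L1  bus=[BusRd,Flush]  L1: P0=S P1=I P2=S  mem[L1]=77
21. P2: store L1 := 77  bus=[BusUpgr]  L1: P0=I P1=I P2=M  mem[L1]=77
22. P0: store L1 := 18  bus=[BusRdX,Flush]  L1: P0=M P1=I P2=I  mem[L1]=77
23. P1: store L0 := 56  bus=[BusUpgr]  L0: P0=I P1=M P2=I  mem[L0]=49
24. P1: load  L1  bus=[BusRd,Flush]  L1: P0=S P1=S P2=I  mem[L1]=18

state = M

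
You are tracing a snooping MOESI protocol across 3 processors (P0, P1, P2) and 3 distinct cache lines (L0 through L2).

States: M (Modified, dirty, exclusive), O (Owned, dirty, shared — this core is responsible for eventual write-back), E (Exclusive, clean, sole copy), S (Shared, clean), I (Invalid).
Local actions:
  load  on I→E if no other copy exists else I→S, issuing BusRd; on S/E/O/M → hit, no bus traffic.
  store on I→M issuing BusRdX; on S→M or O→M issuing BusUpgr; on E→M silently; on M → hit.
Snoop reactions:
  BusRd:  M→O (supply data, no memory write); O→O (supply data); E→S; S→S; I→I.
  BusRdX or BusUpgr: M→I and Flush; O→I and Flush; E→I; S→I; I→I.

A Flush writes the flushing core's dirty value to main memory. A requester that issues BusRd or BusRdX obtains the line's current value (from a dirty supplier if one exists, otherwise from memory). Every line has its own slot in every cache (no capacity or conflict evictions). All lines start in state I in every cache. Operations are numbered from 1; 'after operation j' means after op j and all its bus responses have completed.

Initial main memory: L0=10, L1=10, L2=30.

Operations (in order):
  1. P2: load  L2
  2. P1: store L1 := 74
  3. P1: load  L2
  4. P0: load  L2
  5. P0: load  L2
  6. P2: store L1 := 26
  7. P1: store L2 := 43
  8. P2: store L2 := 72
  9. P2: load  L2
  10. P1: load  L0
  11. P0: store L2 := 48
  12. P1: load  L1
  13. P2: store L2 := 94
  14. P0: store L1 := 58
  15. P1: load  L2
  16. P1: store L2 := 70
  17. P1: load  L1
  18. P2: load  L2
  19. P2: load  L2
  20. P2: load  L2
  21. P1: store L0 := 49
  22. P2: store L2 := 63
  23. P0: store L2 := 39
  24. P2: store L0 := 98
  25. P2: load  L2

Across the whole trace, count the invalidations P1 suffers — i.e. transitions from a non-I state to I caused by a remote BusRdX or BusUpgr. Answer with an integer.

invalidations = 5

[1] P2: load  L2 | P0:I, P1:I, P2:E(30) | bus: BusRd
[2] P1: store L1 := 74 | P0:I, P1:M(74), P2:I | bus: BusRdX
[3] P1: load  L2 | P0:I, P1:S(30), P2:S(30) | bus: BusRd
[4] P0: load  L2 | P0:S(30), P1:S(30), P2:S(30) | bus: BusRd
[5] P0: load  L2 | P0:S(30), P1:S(30), P2:S(30) | bus: none
[6] P2: store L1 := 26 | P0:I, P1:I, P2:M(26) | bus: BusRdX,Flush
[7] P1: store L2 := 43 | P0:I, P1:M(43), P2:I | bus: BusUpgr
[8] P2: store L2 := 72 | P0:I, P1:I, P2:M(72) | bus: BusRdX,Flush
[9] P2: load  L2 | P0:I, P1:I, P2:M(72) | bus: none
[10] P1: load  L0 | P0:I, P1:E(10), P2:I | bus: BusRd
[11] P0: store L2 := 48 | P0:M(48), P1:I, P2:I | bus: BusRdX,Flush
[12] P1: load  L1 | P0:I, P1:S(26), P2:O(26) | bus: BusRd
[13] P2: store L2 := 94 | P0:I, P1:I, P2:M(94) | bus: BusRdX,Flush
[14] P0: store L1 := 58 | P0:M(58), P1:I, P2:I | bus: BusRdX,Flush
[15] P1: load  L2 | P0:I, P1:S(94), P2:O(94) | bus: BusRd
[16] P1: store L2 := 70 | P0:I, P1:M(70), P2:I | bus: BusUpgr,Flush
[17] P1: load  L1 | P0:O(58), P1:S(58), P2:I | bus: BusRd
[18] P2: load  L2 | P0:I, P1:O(70), P2:S(70) | bus: BusRd
[19] P2: load  L2 | P0:I, P1:O(70), P2:S(70) | bus: none
[20] P2: load  L2 | P0:I, P1:O(70), P2:S(70) | bus: none
[21] P1: store L0 := 49 | P0:I, P1:M(49), P2:I | bus: none
[22] P2: store L2 := 63 | P0:I, P1:I, P2:M(63) | bus: BusUpgr,Flush
[23] P0: store L2 := 39 | P0:M(39), P1:I, P2:I | bus: BusRdX,Flush
[24] P2: store L0 := 98 | P0:I, P1:I, P2:M(98) | bus: BusRdX,Flush
[25] P2: load  L2 | P0:O(39), P1:I, P2:S(39) | bus: BusRd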